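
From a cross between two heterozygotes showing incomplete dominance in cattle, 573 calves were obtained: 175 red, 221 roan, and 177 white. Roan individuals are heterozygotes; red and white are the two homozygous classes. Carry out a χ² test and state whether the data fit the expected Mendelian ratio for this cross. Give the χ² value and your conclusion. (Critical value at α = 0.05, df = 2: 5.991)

29.963; not consistent

With incomplete dominance, a heterozygote × heterozygote cross gives a 1:2:1 phenotypic ratio.
Total ratio parts = 4. Expected numbers out of 573:
  red: 573 × 1/4 = 143.25
  roan: 573 × 2/4 = 286.5
  white: 573 × 1/4 = 143.25
χ² = Σ (O − E)² / E
  red: (175 − 143.25)² / 143.25 = 7.0371
  roan: (221 − 286.5)² / 286.5 = 14.9747
  white: (177 − 143.25)² / 143.25 = 7.9516
χ² = 7.0371 + 14.9747 + 7.9516 = 29.9634 ≈ 29.963
Degrees of freedom = 3 − 1 = 2; critical value at α = 0.05 is 5.991.
Since 29.963 > 5.991, we reject the null hypothesis — the data do not fit the 1:2:1 ratio.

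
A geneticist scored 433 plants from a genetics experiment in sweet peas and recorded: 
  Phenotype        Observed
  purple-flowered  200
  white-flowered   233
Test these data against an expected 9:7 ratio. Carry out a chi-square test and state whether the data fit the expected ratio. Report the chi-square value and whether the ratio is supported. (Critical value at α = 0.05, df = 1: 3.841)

Total ratio parts = 16. Expected numbers out of 433:
  purple-flowered: 433 × 9/16 = 243.5625
  white-flowered: 433 × 7/16 = 189.4375
χ² = Σ (O − E)² / E
  purple-flowered: (200 − 243.5625)² / 243.5625 = 7.7914
  white-flowered: (233 − 189.4375)² / 189.4375 = 10.0175
χ² = 7.7914 + 10.0175 = 17.8089 ≈ 17.809
Degrees of freedom = 2 − 1 = 1; critical value at α = 0.05 is 3.841.
Since 17.809 > 3.841, we reject the null hypothesis — the data do not fit the 9:7 ratio.

17.809; not consistent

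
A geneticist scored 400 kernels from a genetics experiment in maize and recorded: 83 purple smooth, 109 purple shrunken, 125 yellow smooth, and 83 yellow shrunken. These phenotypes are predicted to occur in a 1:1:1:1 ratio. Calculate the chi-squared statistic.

The 1:1:1:1 ratio has 4 parts, so with N = 400 the expected counts are:
  purple smooth: 400 × 1/4 = 100
  purple shrunken: 400 × 1/4 = 100
  yellow smooth: 400 × 1/4 = 100
  yellow shrunken: 400 × 1/4 = 100
χ² = Σ (O − E)² / E
  purple smooth: (83 − 100)² / 100 = 2.8900
  purple shrunken: (109 − 100)² / 100 = 0.8100
  yellow smooth: (125 − 100)² / 100 = 6.2500
  yellow shrunken: (83 − 100)² / 100 = 2.8900
χ² = 2.8900 + 0.8100 + 6.2500 + 2.8900 = 12.840

12.840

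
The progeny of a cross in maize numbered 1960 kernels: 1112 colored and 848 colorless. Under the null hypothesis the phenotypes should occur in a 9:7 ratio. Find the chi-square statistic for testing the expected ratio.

Total ratio parts = 16. Expected numbers out of 1960:
  colored: 1960 × 9/16 = 1102.5
  colorless: 1960 × 7/16 = 857.5
χ² = Σ (O − E)² / E
  colored: (1112 − 1102.5)² / 1102.5 = 0.0819
  colorless: (848 − 857.5)² / 857.5 = 0.1052
χ² = 0.0819 + 0.1052 = 0.1871 ≈ 0.187

0.187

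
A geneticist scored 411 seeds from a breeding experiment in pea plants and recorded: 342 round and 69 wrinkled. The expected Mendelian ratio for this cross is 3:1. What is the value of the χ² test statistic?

14.781

Under the 3:1 hypothesis (Σ ratio = 4, N = 411):
  round: 411 × 3/4 = 308.25
  wrinkled: 411 × 1/4 = 102.75
χ² = Σ (O − E)² / E
  round: (342 − 308.25)² / 308.25 = 3.6953
  wrinkled: (69 − 102.75)² / 102.75 = 11.0858
χ² = 3.6953 + 11.0858 = 14.7811 ≈ 14.781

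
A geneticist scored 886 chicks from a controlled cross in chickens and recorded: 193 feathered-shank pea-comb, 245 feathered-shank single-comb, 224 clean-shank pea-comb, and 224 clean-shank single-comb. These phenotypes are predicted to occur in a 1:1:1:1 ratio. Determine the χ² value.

6.217

The 1:1:1:1 ratio has 4 parts, so with N = 886 the expected counts are:
  feathered-shank pea-comb: 886 × 1/4 = 221.5
  feathered-shank single-comb: 886 × 1/4 = 221.5
  clean-shank pea-comb: 886 × 1/4 = 221.5
  clean-shank single-comb: 886 × 1/4 = 221.5
χ² = Σ (O − E)² / E
  feathered-shank pea-comb: (193 − 221.5)² / 221.5 = 3.6670
  feathered-shank single-comb: (245 − 221.5)² / 221.5 = 2.4932
  clean-shank pea-comb: (224 − 221.5)² / 221.5 = 0.0282
  clean-shank single-comb: (224 − 221.5)² / 221.5 = 0.0282
χ² = 3.6670 + 2.4932 + 0.0282 + 0.0282 = 6.2166 ≈ 6.217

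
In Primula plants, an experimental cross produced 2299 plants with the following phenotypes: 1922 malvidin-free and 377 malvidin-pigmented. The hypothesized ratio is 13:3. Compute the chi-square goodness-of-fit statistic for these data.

Expected counts for N = 2299 under a 13:3 ratio (total parts = 16):
  malvidin-free: 2299 × 13/16 = 1867.9375
  malvidin-pigmented: 2299 × 3/16 = 431.0625
χ² = Σ (O − E)² / E
  malvidin-free: (1922 − 1867.9375)² / 1867.9375 = 1.5647
  malvidin-pigmented: (377 − 431.0625)² / 431.0625 = 6.7803
χ² = 1.5647 + 6.7803 = 8.345

8.345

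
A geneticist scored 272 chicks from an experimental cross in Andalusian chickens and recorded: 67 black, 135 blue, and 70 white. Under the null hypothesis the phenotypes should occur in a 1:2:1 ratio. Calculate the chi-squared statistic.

0.081

Under the 1:2:1 hypothesis (Σ ratio = 4, N = 272):
  black: 272 × 1/4 = 68
  blue: 272 × 2/4 = 136
  white: 272 × 1/4 = 68
χ² = Σ (O − E)² / E
  black: (67 − 68)² / 68 = 0.0147
  blue: (135 − 136)² / 136 = 0.0074
  white: (70 − 68)² / 68 = 0.0588
χ² = 0.0147 + 0.0074 + 0.0588 = 0.0809 ≈ 0.081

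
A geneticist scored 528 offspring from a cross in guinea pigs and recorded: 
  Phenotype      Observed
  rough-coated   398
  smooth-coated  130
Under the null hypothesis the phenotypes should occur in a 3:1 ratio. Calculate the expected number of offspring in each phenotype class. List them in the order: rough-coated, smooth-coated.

396, 132

Under the 3:1 hypothesis (Σ ratio = 4, N = 528):
  rough-coated: 528 × 3/4 = 396
  smooth-coated: 528 × 1/4 = 132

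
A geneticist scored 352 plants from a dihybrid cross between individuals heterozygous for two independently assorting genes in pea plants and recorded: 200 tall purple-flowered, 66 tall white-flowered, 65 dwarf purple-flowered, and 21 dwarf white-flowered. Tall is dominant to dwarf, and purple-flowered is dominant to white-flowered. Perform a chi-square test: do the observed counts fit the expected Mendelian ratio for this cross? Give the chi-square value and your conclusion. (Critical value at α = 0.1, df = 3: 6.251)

0.081; consistent

A dihybrid F₂ with independent assortment and complete dominance at both loci gives a 9:3:3:1 phenotypic ratio.
The 9:3:3:1 ratio has 16 parts, so with N = 352 the expected counts are:
  tall purple-flowered: 352 × 9/16 = 198
  tall white-flowered: 352 × 3/16 = 66
  dwarf purple-flowered: 352 × 3/16 = 66
  dwarf white-flowered: 352 × 1/16 = 22
χ² = Σ (O − E)² / E
  tall purple-flowered: (200 − 198)² / 198 = 0.0202
  tall white-flowered: (66 − 66)² / 66 = 0.0000
  dwarf purple-flowered: (65 − 66)² / 66 = 0.0152
  dwarf white-flowered: (21 − 22)² / 22 = 0.0455
χ² = 0.0202 + 0.0000 + 0.0152 + 0.0455 = 0.0809 ≈ 0.081
Degrees of freedom = 4 − 1 = 3; critical value at α = 0.1 is 6.251.
Since 0.081 < 6.251, we fail to reject the null hypothesis — the data are consistent with the 9:3:3:1 ratio.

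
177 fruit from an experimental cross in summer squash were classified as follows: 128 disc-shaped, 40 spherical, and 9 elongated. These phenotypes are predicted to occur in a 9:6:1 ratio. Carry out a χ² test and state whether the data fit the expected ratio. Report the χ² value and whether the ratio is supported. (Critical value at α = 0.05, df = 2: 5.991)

18.987; not consistent

The 9:6:1 ratio has 16 parts, so with N = 177 the expected counts are:
  disc-shaped: 177 × 9/16 = 99.5625
  spherical: 177 × 6/16 = 66.375
  elongated: 177 × 1/16 = 11.0625
χ² = Σ (O − E)² / E
  disc-shaped: (128 − 99.5625)² / 99.5625 = 8.1224
  spherical: (40 − 66.375)² / 66.375 = 10.4805
  elongated: (9 − 11.0625)² / 11.0625 = 0.3845
χ² = 8.1224 + 10.4805 + 0.3845 = 18.9874 ≈ 18.987
Degrees of freedom = 3 − 1 = 2; critical value at α = 0.05 is 5.991.
Since 18.987 > 5.991, we reject the null hypothesis — the data do not fit the 9:6:1 ratio.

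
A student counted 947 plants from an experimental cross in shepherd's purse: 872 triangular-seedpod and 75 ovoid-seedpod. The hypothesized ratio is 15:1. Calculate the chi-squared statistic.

4.506

Under the 15:1 hypothesis (Σ ratio = 16, N = 947):
  triangular-seedpod: 947 × 15/16 = 887.8125
  ovoid-seedpod: 947 × 1/16 = 59.1875
χ² = Σ (O − E)² / E
  triangular-seedpod: (872 − 887.8125)² / 887.8125 = 0.2816
  ovoid-seedpod: (75 − 59.1875)² / 59.1875 = 4.2245
χ² = 0.2816 + 4.2245 = 4.5061 ≈ 4.506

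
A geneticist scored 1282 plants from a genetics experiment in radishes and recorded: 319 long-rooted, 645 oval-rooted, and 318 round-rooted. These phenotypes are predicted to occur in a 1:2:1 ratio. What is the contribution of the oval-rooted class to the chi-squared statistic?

Total ratio parts = 4. Expected numbers out of 1282:
  long-rooted: 1282 × 1/4 = 320.5
  oval-rooted: 1282 × 2/4 = 641
  round-rooted: 1282 × 1/4 = 320.5
Contribution of oval-rooted: (645 − 641)² / 641 = 0.0250

0.025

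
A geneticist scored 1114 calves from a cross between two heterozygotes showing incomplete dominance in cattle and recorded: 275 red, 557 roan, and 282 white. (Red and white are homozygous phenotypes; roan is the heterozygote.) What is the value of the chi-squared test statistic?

0.088

With incomplete dominance, a heterozygote × heterozygote cross gives a 1:2:1 phenotypic ratio.
The 1:2:1 ratio has 4 parts, so with N = 1114 the expected counts are:
  red: 1114 × 1/4 = 278.5
  roan: 1114 × 2/4 = 557
  white: 1114 × 1/4 = 278.5
χ² = Σ (O − E)² / E
  red: (275 − 278.5)² / 278.5 = 0.0440
  roan: (557 − 557)² / 557 = 0.0000
  white: (282 − 278.5)² / 278.5 = 0.0440
χ² = 0.0440 + 0.0000 + 0.0440 = 0.088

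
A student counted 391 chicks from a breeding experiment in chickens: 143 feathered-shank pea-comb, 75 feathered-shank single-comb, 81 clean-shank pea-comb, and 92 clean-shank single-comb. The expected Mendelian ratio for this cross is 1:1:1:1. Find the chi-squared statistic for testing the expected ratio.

29.450

Total ratio parts = 4. Expected numbers out of 391:
  feathered-shank pea-comb: 391 × 1/4 = 97.75
  feathered-shank single-comb: 391 × 1/4 = 97.75
  clean-shank pea-comb: 391 × 1/4 = 97.75
  clean-shank single-comb: 391 × 1/4 = 97.75
χ² = Σ (O − E)² / E
  feathered-shank pea-comb: (143 − 97.75)² / 97.75 = 20.9469
  feathered-shank single-comb: (75 − 97.75)² / 97.75 = 5.2948
  clean-shank pea-comb: (81 − 97.75)² / 97.75 = 2.8702
  clean-shank single-comb: (92 − 97.75)² / 97.75 = 0.3382
χ² = 20.9469 + 5.2948 + 2.8702 + 0.3382 = 29.4501 ≈ 29.450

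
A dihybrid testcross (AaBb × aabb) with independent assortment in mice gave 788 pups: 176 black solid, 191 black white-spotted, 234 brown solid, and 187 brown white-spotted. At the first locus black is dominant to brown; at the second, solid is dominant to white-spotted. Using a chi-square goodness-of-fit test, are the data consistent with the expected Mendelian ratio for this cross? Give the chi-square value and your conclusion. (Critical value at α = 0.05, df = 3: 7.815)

9.878; not consistent

A dihybrid testcross with independent assortment gives a 1:1:1:1 ratio.
Total ratio parts = 4. Expected numbers out of 788:
  black solid: 788 × 1/4 = 197
  black white-spotted: 788 × 1/4 = 197
  brown solid: 788 × 1/4 = 197
  brown white-spotted: 788 × 1/4 = 197
χ² = Σ (O − E)² / E
  black solid: (176 − 197)² / 197 = 2.2386
  black white-spotted: (191 − 197)² / 197 = 0.1827
  brown solid: (234 − 197)² / 197 = 6.9492
  brown white-spotted: (187 − 197)² / 197 = 0.5076
χ² = 2.2386 + 0.1827 + 6.9492 + 0.5076 = 9.8781 ≈ 9.878
Degrees of freedom = 4 − 1 = 3; critical value at α = 0.05 is 7.815.
Since 9.878 > 7.815, we reject the null hypothesis — the data do not fit the 1:1:1:1 ratio.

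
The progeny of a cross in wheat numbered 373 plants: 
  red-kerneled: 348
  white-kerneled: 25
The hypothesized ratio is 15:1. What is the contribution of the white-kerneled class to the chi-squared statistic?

0.122

Total ratio parts = 16. Expected numbers out of 373:
  red-kerneled: 373 × 15/16 = 349.6875
  white-kerneled: 373 × 1/16 = 23.3125
Contribution of white-kerneled: (25 − 23.3125)² / 23.3125 = 0.1222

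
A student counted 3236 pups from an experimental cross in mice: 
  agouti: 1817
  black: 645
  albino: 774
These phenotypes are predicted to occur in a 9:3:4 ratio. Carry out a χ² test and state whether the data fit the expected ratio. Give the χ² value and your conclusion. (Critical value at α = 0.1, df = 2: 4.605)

3.931; consistent

The 9:3:4 ratio has 16 parts, so with N = 3236 the expected counts are:
  agouti: 3236 × 9/16 = 1820.25
  black: 3236 × 3/16 = 606.75
  albino: 3236 × 4/16 = 809
χ² = Σ (O − E)² / E
  agouti: (1817 − 1820.25)² / 1820.25 = 0.0058
  black: (645 − 606.75)² / 606.75 = 2.4113
  albino: (774 − 809)² / 809 = 1.5142
χ² = 0.0058 + 2.4113 + 1.5142 = 3.9313 ≈ 3.931
Degrees of freedom = 3 − 1 = 2; critical value at α = 0.1 is 4.605.
Since 3.931 < 4.605, we fail to reject the null hypothesis — the data are consistent with the 9:3:4 ratio.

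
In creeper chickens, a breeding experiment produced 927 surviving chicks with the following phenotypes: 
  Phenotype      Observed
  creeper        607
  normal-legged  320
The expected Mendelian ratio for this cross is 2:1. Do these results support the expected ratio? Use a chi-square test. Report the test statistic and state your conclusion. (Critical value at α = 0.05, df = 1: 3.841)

Under the 2:1 hypothesis (Σ ratio = 3, N = 927):
  creeper: 927 × 2/3 = 618
  normal-legged: 927 × 1/3 = 309
χ² = Σ (O − E)² / E
  creeper: (607 − 618)² / 618 = 0.1958
  normal-legged: (320 − 309)² / 309 = 0.3916
χ² = 0.1958 + 0.3916 = 0.5874 ≈ 0.587
Degrees of freedom = 2 − 1 = 1; critical value at α = 0.05 is 3.841.
Since 0.587 < 3.841, we fail to reject the null hypothesis — the data are consistent with the 2:1 ratio.

0.587; consistent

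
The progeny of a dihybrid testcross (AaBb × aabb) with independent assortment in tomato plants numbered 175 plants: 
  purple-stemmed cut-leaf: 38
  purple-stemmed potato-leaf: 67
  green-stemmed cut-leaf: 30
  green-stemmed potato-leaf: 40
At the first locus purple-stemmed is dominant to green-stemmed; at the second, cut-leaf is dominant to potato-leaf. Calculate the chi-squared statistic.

A dihybrid testcross with independent assortment gives a 1:1:1:1 ratio.
Under the 1:1:1:1 hypothesis (Σ ratio = 4, N = 175):
  purple-stemmed cut-leaf: 175 × 1/4 = 43.75
  purple-stemmed potato-leaf: 175 × 1/4 = 43.75
  green-stemmed cut-leaf: 175 × 1/4 = 43.75
  green-stemmed potato-leaf: 175 × 1/4 = 43.75
χ² = Σ (O − E)² / E
  purple-stemmed cut-leaf: (38 − 43.75)² / 43.75 = 0.7557
  purple-stemmed potato-leaf: (67 − 43.75)² / 43.75 = 12.3557
  green-stemmed cut-leaf: (30 − 43.75)² / 43.75 = 4.3214
  green-stemmed potato-leaf: (40 − 43.75)² / 43.75 = 0.3214
χ² = 0.7557 + 12.3557 + 4.3214 + 0.3214 = 17.7542 ≈ 17.754

17.754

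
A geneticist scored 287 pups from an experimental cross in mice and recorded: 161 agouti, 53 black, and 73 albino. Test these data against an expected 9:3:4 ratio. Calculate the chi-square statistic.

0.035

Total ratio parts = 16. Expected numbers out of 287:
  agouti: 287 × 9/16 = 161.4375
  black: 287 × 3/16 = 53.8125
  albino: 287 × 4/16 = 71.75
χ² = Σ (O − E)² / E
  agouti: (161 − 161.4375)² / 161.4375 = 0.0012
  black: (53 − 53.8125)² / 53.8125 = 0.0123
  albino: (73 − 71.75)² / 71.75 = 0.0218
χ² = 0.0012 + 0.0123 + 0.0218 = 0.0353 ≈ 0.035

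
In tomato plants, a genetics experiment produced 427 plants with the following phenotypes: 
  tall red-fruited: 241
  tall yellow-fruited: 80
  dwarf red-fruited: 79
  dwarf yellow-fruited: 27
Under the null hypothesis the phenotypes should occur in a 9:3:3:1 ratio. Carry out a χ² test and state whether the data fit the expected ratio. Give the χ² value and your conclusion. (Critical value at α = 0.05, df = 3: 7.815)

0.021; consistent

Expected counts for N = 427 under a 9:3:3:1 ratio (total parts = 16):
  tall red-fruited: 427 × 9/16 = 240.1875
  tall yellow-fruited: 427 × 3/16 = 80.0625
  dwarf red-fruited: 427 × 3/16 = 80.0625
  dwarf yellow-fruited: 427 × 1/16 = 26.6875
χ² = Σ (O − E)² / E
  tall red-fruited: (241 − 240.1875)² / 240.1875 = 0.0027
  tall yellow-fruited: (80 − 80.0625)² / 80.0625 = 0.0000
  dwarf red-fruited: (79 − 80.0625)² / 80.0625 = 0.0141
  dwarf yellow-fruited: (27 − 26.6875)² / 26.6875 = 0.0037
χ² = 0.0027 + 0.0000 + 0.0141 + 0.0037 = 0.0205 ≈ 0.021
Degrees of freedom = 4 − 1 = 3; critical value at α = 0.05 is 7.815.
Since 0.021 < 7.815, we fail to reject the null hypothesis — the data are consistent with the 9:3:3:1 ratio.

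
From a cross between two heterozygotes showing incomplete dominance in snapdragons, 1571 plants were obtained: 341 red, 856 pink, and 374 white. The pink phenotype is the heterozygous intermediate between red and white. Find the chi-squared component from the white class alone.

0.895

With incomplete dominance, a heterozygote × heterozygote cross gives a 1:2:1 phenotypic ratio.
Expected counts for N = 1571 under a 1:2:1 ratio (total parts = 4):
  red: 1571 × 1/4 = 392.75
  pink: 1571 × 2/4 = 785.5
  white: 1571 × 1/4 = 392.75
Contribution of white: (374 − 392.75)² / 392.75 = 0.8951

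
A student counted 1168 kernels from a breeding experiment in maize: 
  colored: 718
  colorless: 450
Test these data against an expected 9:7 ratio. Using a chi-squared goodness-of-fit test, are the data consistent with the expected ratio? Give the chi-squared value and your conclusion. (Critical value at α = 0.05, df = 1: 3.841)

12.945; not consistent

Expected counts for N = 1168 under a 9:7 ratio (total parts = 16):
  colored: 1168 × 9/16 = 657
  colorless: 1168 × 7/16 = 511
χ² = Σ (O − E)² / E
  colored: (718 − 657)² / 657 = 5.6636
  colorless: (450 − 511)² / 511 = 7.2818
χ² = 5.6636 + 7.2818 = 12.9454 ≈ 12.945
Degrees of freedom = 2 − 1 = 1; critical value at α = 0.05 is 3.841.
Since 12.945 > 3.841, we reject the null hypothesis — the data do not fit the 9:7 ratio.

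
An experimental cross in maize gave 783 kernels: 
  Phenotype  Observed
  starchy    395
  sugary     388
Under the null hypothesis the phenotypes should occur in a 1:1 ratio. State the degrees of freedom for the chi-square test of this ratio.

A goodness-of-fit test with 2 phenotype classes has df = 2 − 1 = 1.

1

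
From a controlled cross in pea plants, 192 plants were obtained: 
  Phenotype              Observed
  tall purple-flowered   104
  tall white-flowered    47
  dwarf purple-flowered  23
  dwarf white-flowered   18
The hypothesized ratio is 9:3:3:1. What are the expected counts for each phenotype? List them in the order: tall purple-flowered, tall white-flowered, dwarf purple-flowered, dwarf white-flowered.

Expected counts for N = 192 under a 9:3:3:1 ratio (total parts = 16):
  tall purple-flowered: 192 × 9/16 = 108
  tall white-flowered: 192 × 3/16 = 36
  dwarf purple-flowered: 192 × 3/16 = 36
  dwarf white-flowered: 192 × 1/16 = 12

108, 36, 36, 12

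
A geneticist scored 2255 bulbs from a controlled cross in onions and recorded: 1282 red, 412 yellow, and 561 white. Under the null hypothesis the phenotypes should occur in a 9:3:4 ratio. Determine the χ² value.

0.435

Under the 9:3:4 hypothesis (Σ ratio = 16, N = 2255):
  red: 2255 × 9/16 = 1268.4375
  yellow: 2255 × 3/16 = 422.8125
  white: 2255 × 4/16 = 563.75
χ² = Σ (O − E)² / E
  red: (1282 − 1268.4375)² / 1268.4375 = 0.1450
  yellow: (412 − 422.8125)² / 422.8125 = 0.2765
  white: (561 − 563.75)² / 563.75 = 0.0134
χ² = 0.1450 + 0.2765 + 0.0134 = 0.4349 ≈ 0.435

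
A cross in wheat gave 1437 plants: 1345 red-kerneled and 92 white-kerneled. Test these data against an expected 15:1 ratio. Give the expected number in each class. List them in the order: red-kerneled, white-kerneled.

Under the 15:1 hypothesis (Σ ratio = 16, N = 1437):
  red-kerneled: 1437 × 15/16 = 1347.1875
  white-kerneled: 1437 × 1/16 = 89.8125

1347.1875, 89.8125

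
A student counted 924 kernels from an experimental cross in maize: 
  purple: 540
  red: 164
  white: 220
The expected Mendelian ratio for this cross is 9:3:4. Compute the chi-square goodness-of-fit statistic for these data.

1.807

Expected counts for N = 924 under a 9:3:4 ratio (total parts = 16):
  purple: 924 × 9/16 = 519.75
  red: 924 × 3/16 = 173.25
  white: 924 × 4/16 = 231
χ² = Σ (O − E)² / E
  purple: (540 − 519.75)² / 519.75 = 0.7890
  red: (164 − 173.25)² / 173.25 = 0.4939
  white: (220 − 231)² / 231 = 0.5238
χ² = 0.7890 + 0.4939 + 0.5238 = 1.8067 ≈ 1.807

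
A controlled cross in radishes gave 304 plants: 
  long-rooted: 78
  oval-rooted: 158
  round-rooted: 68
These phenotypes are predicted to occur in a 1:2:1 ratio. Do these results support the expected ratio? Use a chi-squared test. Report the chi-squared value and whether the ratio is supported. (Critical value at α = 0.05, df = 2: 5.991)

Total ratio parts = 4. Expected numbers out of 304:
  long-rooted: 304 × 1/4 = 76
  oval-rooted: 304 × 2/4 = 152
  round-rooted: 304 × 1/4 = 76
χ² = Σ (O − E)² / E
  long-rooted: (78 − 76)² / 76 = 0.0526
  oval-rooted: (158 − 152)² / 152 = 0.2368
  round-rooted: (68 − 76)² / 76 = 0.8421
χ² = 0.0526 + 0.2368 + 0.8421 = 1.1315 ≈ 1.132
Degrees of freedom = 3 − 1 = 2; critical value at α = 0.05 is 5.991.
Since 1.132 < 5.991, we fail to reject the null hypothesis — the data are consistent with the 1:2:1 ratio.

1.132; consistent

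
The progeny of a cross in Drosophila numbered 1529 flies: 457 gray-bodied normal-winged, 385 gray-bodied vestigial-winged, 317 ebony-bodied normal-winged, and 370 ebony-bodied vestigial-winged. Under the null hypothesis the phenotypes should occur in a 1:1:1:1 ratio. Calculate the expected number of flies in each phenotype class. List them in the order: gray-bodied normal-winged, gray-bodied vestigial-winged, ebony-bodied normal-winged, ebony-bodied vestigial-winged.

Under the 1:1:1:1 hypothesis (Σ ratio = 4, N = 1529):
  gray-bodied normal-winged: 1529 × 1/4 = 382.25
  gray-bodied vestigial-winged: 1529 × 1/4 = 382.25
  ebony-bodied normal-winged: 1529 × 1/4 = 382.25
  ebony-bodied vestigial-winged: 1529 × 1/4 = 382.25

382.25, 382.25, 382.25, 382.25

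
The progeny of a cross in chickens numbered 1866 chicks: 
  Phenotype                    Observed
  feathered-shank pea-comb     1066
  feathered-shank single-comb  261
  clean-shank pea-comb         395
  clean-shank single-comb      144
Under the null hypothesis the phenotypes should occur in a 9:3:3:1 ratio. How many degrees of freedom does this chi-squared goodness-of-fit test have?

3

A goodness-of-fit test with 4 phenotype classes has df = 4 − 1 = 3.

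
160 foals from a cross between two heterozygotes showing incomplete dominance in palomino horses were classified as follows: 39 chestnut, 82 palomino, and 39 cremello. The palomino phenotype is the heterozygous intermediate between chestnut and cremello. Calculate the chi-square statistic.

With incomplete dominance, a heterozygote × heterozygote cross gives a 1:2:1 phenotypic ratio.
Expected counts for N = 160 under a 1:2:1 ratio (total parts = 4):
  chestnut: 160 × 1/4 = 40
  palomino: 160 × 2/4 = 80
  cremello: 160 × 1/4 = 40
χ² = Σ (O − E)² / E
  chestnut: (39 − 40)² / 40 = 0.0250
  palomino: (82 − 80)² / 80 = 0.0500
  cremello: (39 − 40)² / 40 = 0.0250
χ² = 0.0250 + 0.0500 + 0.0250 = 0.100

0.100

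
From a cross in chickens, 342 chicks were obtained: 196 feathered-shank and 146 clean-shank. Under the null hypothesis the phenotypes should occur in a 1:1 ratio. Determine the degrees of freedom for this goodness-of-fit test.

A goodness-of-fit test with 2 phenotype classes has df = 2 − 1 = 1.

1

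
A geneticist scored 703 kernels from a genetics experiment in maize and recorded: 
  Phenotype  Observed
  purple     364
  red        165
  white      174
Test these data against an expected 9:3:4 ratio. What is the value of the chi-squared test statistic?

Under the 9:3:4 hypothesis (Σ ratio = 16, N = 703):
  purple: 703 × 9/16 = 395.4375
  red: 703 × 3/16 = 131.8125
  white: 703 × 4/16 = 175.75
χ² = Σ (O − E)² / E
  purple: (364 − 395.4375)² / 395.4375 = 2.4993
  red: (165 − 131.8125)² / 131.8125 = 8.3559
  white: (174 − 175.75)² / 175.75 = 0.0174
χ² = 2.4993 + 8.3559 + 0.0174 = 10.8726 ≈ 10.873

10.873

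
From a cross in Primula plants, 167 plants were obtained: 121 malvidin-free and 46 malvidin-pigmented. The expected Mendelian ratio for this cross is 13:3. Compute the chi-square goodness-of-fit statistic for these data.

Under the 13:3 hypothesis (Σ ratio = 16, N = 167):
  malvidin-free: 167 × 13/16 = 135.6875
  malvidin-pigmented: 167 × 3/16 = 31.3125
χ² = Σ (O − E)² / E
  malvidin-free: (121 − 135.6875)² / 135.6875 = 1.5898
  malvidin-pigmented: (46 − 31.3125)² / 31.3125 = 6.8893
χ² = 1.5898 + 6.8893 = 8.4791 ≈ 8.479

8.479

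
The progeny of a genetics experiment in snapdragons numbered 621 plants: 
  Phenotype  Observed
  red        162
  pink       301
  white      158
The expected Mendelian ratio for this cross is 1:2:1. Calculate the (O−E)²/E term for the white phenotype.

Under the 1:2:1 hypothesis (Σ ratio = 4, N = 621):
  red: 621 × 1/4 = 155.25
  pink: 621 × 2/4 = 310.5
  white: 621 × 1/4 = 155.25
Contribution of white: (158 − 155.25)² / 155.25 = 0.0487

0.049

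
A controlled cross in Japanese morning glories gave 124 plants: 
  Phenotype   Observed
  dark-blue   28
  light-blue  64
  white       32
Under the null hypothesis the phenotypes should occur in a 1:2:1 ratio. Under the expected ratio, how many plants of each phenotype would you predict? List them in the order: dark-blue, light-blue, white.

31, 62, 31

Expected counts for N = 124 under a 1:2:1 ratio (total parts = 4):
  dark-blue: 124 × 1/4 = 31
  light-blue: 124 × 2/4 = 62
  white: 124 × 1/4 = 31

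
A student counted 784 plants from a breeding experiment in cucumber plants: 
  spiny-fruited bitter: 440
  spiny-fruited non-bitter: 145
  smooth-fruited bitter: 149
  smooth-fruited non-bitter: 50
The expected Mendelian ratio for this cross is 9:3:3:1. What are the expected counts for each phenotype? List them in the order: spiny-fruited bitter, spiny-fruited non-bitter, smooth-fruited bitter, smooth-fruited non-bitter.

441, 147, 147, 49

Total ratio parts = 16. Expected numbers out of 784:
  spiny-fruited bitter: 784 × 9/16 = 441
  spiny-fruited non-bitter: 784 × 3/16 = 147
  smooth-fruited bitter: 784 × 3/16 = 147
  smooth-fruited non-bitter: 784 × 1/16 = 49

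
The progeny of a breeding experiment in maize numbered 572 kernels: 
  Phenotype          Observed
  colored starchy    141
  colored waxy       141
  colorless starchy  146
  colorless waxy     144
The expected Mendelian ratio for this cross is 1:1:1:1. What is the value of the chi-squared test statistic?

The 1:1:1:1 ratio has 4 parts, so with N = 572 the expected counts are:
  colored starchy: 572 × 1/4 = 143
  colored waxy: 572 × 1/4 = 143
  colorless starchy: 572 × 1/4 = 143
  colorless waxy: 572 × 1/4 = 143
χ² = Σ (O − E)² / E
  colored starchy: (141 − 143)² / 143 = 0.0280
  colored waxy: (141 − 143)² / 143 = 0.0280
  colorless starchy: (146 − 143)² / 143 = 0.0629
  colorless waxy: (144 − 143)² / 143 = 0.0070
χ² = 0.0280 + 0.0280 + 0.0629 + 0.0070 = 0.1259 ≈ 0.126

0.126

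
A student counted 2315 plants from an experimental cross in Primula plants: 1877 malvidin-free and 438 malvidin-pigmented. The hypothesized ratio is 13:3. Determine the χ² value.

0.044

Expected counts for N = 2315 under a 13:3 ratio (total parts = 16):
  malvidin-free: 2315 × 13/16 = 1880.9375
  malvidin-pigmented: 2315 × 3/16 = 434.0625
χ² = Σ (O − E)² / E
  malvidin-free: (1877 − 1880.9375)² / 1880.9375 = 0.0082
  malvidin-pigmented: (438 − 434.0625)² / 434.0625 = 0.0357
χ² = 0.0082 + 0.0357 = 0.0439 ≈ 0.044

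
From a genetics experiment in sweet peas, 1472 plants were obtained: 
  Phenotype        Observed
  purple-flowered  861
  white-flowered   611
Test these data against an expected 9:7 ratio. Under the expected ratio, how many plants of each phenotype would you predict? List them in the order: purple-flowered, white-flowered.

828, 644

Expected counts for N = 1472 under a 9:7 ratio (total parts = 16):
  purple-flowered: 1472 × 9/16 = 828
  white-flowered: 1472 × 7/16 = 644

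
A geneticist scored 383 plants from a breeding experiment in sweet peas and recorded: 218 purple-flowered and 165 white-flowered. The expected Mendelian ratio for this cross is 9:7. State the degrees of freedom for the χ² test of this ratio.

A goodness-of-fit test with 2 phenotype classes has df = 2 − 1 = 1.

1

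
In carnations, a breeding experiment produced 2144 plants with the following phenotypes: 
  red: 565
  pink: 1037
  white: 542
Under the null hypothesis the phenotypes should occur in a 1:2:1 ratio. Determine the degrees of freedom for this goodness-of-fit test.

A goodness-of-fit test with 3 phenotype classes has df = 3 − 1 = 2.

2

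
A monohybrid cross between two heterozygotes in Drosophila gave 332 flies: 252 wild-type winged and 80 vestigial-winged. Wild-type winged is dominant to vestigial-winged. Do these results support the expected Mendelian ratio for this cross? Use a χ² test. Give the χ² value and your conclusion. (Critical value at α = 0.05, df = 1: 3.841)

0.145; consistent

For a monohybrid cross between heterozygotes with complete dominance, the expected phenotypic ratio is 3:1.
Under the 3:1 hypothesis (Σ ratio = 4, N = 332):
  wild-type winged: 332 × 3/4 = 249
  vestigial-winged: 332 × 1/4 = 83
χ² = Σ (O − E)² / E
  wild-type winged: (252 − 249)² / 249 = 0.0361
  vestigial-winged: (80 − 83)² / 83 = 0.1084
χ² = 0.0361 + 0.1084 = 0.1445 ≈ 0.145
Degrees of freedom = 2 − 1 = 1; critical value at α = 0.05 is 3.841.
Since 0.145 < 3.841, we fail to reject the null hypothesis — the data are consistent with the 3:1 ratio.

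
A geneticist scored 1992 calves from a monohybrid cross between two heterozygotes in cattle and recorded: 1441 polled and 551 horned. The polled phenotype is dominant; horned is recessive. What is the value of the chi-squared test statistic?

7.521

For a monohybrid cross between heterozygotes with complete dominance, the expected phenotypic ratio is 3:1.
The 3:1 ratio has 4 parts, so with N = 1992 the expected counts are:
  polled: 1992 × 3/4 = 1494
  horned: 1992 × 1/4 = 498
χ² = Σ (O − E)² / E
  polled: (1441 − 1494)² / 1494 = 1.8802
  horned: (551 − 498)² / 498 = 5.6406
χ² = 1.8802 + 5.6406 = 7.5208 ≈ 7.521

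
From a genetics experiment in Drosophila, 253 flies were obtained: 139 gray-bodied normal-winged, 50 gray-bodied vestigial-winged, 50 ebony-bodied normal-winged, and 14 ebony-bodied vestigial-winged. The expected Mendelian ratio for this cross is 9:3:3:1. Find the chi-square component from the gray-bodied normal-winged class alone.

0.077

Expected counts for N = 253 under a 9:3:3:1 ratio (total parts = 16):
  gray-bodied normal-winged: 253 × 9/16 = 142.3125
  gray-bodied vestigial-winged: 253 × 3/16 = 47.4375
  ebony-bodied normal-winged: 253 × 3/16 = 47.4375
  ebony-bodied vestigial-winged: 253 × 1/16 = 15.8125
Contribution of gray-bodied normal-winged: (139 − 142.3125)² / 142.3125 = 0.0771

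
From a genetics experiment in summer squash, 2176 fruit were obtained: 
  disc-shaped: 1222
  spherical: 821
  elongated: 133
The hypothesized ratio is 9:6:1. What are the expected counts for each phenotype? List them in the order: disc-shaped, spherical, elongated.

Total ratio parts = 16. Expected numbers out of 2176:
  disc-shaped: 2176 × 9/16 = 1224
  spherical: 2176 × 6/16 = 816
  elongated: 2176 × 1/16 = 136

1224, 816, 136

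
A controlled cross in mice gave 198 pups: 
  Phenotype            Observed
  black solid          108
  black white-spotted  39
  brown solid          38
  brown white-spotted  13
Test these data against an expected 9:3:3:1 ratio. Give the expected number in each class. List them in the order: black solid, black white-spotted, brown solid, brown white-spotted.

111.375, 37.125, 37.125, 12.375

Expected counts for N = 198 under a 9:3:3:1 ratio (total parts = 16):
  black solid: 198 × 9/16 = 111.375
  black white-spotted: 198 × 3/16 = 37.125
  brown solid: 198 × 3/16 = 37.125
  brown white-spotted: 198 × 1/16 = 12.375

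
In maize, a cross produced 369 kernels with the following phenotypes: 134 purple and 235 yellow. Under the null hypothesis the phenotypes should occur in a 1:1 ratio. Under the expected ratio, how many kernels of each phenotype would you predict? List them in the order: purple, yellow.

184.5, 184.5

Under the 1:1 hypothesis (Σ ratio = 2, N = 369):
  purple: 369 × 1/2 = 184.5
  yellow: 369 × 1/2 = 184.5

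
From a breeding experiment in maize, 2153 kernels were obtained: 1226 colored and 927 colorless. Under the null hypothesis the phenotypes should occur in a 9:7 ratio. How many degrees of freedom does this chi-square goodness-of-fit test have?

1

A goodness-of-fit test with 2 phenotype classes has df = 2 − 1 = 1.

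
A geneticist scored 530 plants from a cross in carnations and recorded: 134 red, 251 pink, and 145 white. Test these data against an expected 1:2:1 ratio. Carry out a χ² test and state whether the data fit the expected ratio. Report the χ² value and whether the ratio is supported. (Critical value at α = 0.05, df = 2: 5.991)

1.936; consistent

The 1:2:1 ratio has 4 parts, so with N = 530 the expected counts are:
  red: 530 × 1/4 = 132.5
  pink: 530 × 2/4 = 265
  white: 530 × 1/4 = 132.5
χ² = Σ (O − E)² / E
  red: (134 − 132.5)² / 132.5 = 0.0170
  pink: (251 − 265)² / 265 = 0.7396
  white: (145 − 132.5)² / 132.5 = 1.1792
χ² = 0.0170 + 0.7396 + 1.1792 = 1.9358 ≈ 1.936
Degrees of freedom = 3 − 1 = 2; critical value at α = 0.05 is 5.991.
Since 1.936 < 5.991, we fail to reject the null hypothesis — the data are consistent with the 1:2:1 ratio.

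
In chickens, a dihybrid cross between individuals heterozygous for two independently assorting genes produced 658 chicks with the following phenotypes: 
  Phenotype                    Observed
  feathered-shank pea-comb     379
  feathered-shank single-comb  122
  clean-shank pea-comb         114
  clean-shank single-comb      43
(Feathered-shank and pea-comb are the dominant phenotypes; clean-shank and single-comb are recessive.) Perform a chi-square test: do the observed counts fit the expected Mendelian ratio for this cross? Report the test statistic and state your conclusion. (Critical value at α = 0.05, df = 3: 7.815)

1.026; consistent

A dihybrid F₂ with independent assortment and complete dominance at both loci gives a 9:3:3:1 phenotypic ratio.
The 9:3:3:1 ratio has 16 parts, so with N = 658 the expected counts are:
  feathered-shank pea-comb: 658 × 9/16 = 370.125
  feathered-shank single-comb: 658 × 3/16 = 123.375
  clean-shank pea-comb: 658 × 3/16 = 123.375
  clean-shank single-comb: 658 × 1/16 = 41.125
χ² = Σ (O − E)² / E
  feathered-shank pea-comb: (379 − 370.125)² / 370.125 = 0.2128
  feathered-shank single-comb: (122 − 123.375)² / 123.375 = 0.0153
  clean-shank pea-comb: (114 − 123.375)² / 123.375 = 0.7124
  clean-shank single-comb: (43 − 41.125)² / 41.125 = 0.0855
χ² = 0.2128 + 0.0153 + 0.7124 + 0.0855 = 1.026
Degrees of freedom = 4 − 1 = 3; critical value at α = 0.05 is 7.815.
Since 1.026 < 7.815, we fail to reject the null hypothesis — the data are consistent with the 9:3:3:1 ratio.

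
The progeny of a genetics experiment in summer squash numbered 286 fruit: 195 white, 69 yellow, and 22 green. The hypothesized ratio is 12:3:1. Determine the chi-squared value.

7.133

Under the 12:3:1 hypothesis (Σ ratio = 16, N = 286):
  white: 286 × 12/16 = 214.5
  yellow: 286 × 3/16 = 53.625
  green: 286 × 1/16 = 17.875
χ² = Σ (O − E)² / E
  white: (195 − 214.5)² / 214.5 = 1.7727
  yellow: (69 − 53.625)² / 53.625 = 4.4082
  green: (22 − 17.875)² / 17.875 = 0.9519
χ² = 1.7727 + 4.4082 + 0.9519 = 7.1328 ≈ 7.133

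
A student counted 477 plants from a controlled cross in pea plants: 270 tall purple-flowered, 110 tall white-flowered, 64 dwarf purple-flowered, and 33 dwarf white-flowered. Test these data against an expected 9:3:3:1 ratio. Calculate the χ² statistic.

Total ratio parts = 16. Expected numbers out of 477:
  tall purple-flowered: 477 × 9/16 = 268.3125
  tall white-flowered: 477 × 3/16 = 89.4375
  dwarf purple-flowered: 477 × 3/16 = 89.4375
  dwarf white-flowered: 477 × 1/16 = 29.8125
χ² = Σ (O − E)² / E
  tall purple-flowered: (270 − 268.3125)² / 268.3125 = 0.0106
  tall white-flowered: (110 − 89.4375)² / 89.4375 = 4.7275
  dwarf purple-flowered: (64 − 89.4375)² / 89.4375 = 7.2348
  dwarf white-flowered: (33 − 29.8125)² / 29.8125 = 0.3408
χ² = 0.0106 + 4.7275 + 7.2348 + 0.3408 = 12.3137 ≈ 12.314

12.314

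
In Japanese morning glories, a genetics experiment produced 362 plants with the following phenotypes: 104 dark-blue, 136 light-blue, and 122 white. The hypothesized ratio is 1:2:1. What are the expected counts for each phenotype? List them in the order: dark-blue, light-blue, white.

Expected counts for N = 362 under a 1:2:1 ratio (total parts = 4):
  dark-blue: 362 × 1/4 = 90.5
  light-blue: 362 × 2/4 = 181
  white: 362 × 1/4 = 90.5

90.5, 181, 90.5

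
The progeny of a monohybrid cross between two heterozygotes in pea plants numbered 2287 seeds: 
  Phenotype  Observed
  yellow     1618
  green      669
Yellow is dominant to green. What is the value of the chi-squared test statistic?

22.055

For a monohybrid cross between heterozygotes with complete dominance, the expected phenotypic ratio is 3:1.
Expected counts for N = 2287 under a 3:1 ratio (total parts = 4):
  yellow: 2287 × 3/4 = 1715.25
  green: 2287 × 1/4 = 571.75
χ² = Σ (O − E)² / E
  yellow: (1618 − 1715.25)² / 1715.25 = 5.5138
  green: (669 − 571.75)² / 571.75 = 16.5414
χ² = 5.5138 + 16.5414 = 22.0552 ≈ 22.055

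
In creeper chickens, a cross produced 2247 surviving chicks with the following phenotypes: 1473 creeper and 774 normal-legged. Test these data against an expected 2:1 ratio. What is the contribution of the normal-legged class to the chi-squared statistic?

Under the 2:1 hypothesis (Σ ratio = 3, N = 2247):
  creeper: 2247 × 2/3 = 1498
  normal-legged: 2247 × 1/3 = 749
Contribution of normal-legged: (774 − 749)² / 749 = 0.8344

0.834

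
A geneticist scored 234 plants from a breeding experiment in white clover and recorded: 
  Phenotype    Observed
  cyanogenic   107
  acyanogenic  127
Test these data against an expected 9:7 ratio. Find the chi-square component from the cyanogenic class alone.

Expected counts for N = 234 under a 9:7 ratio (total parts = 16):
  cyanogenic: 234 × 9/16 = 131.625
  acyanogenic: 234 × 7/16 = 102.375
Contribution of cyanogenic: (107 − 131.625)² / 131.625 = 4.6070

4.607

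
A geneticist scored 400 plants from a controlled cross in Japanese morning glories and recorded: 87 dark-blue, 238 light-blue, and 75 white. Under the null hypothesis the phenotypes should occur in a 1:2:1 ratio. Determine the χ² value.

15.160

Under the 1:2:1 hypothesis (Σ ratio = 4, N = 400):
  dark-blue: 400 × 1/4 = 100
  light-blue: 400 × 2/4 = 200
  white: 400 × 1/4 = 100
χ² = Σ (O − E)² / E
  dark-blue: (87 − 100)² / 100 = 1.6900
  light-blue: (238 − 200)² / 200 = 7.2200
  white: (75 − 100)² / 100 = 6.2500
χ² = 1.6900 + 7.2200 + 6.2500 = 15.160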